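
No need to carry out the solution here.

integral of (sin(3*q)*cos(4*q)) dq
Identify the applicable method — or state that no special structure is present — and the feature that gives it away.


Method: a trigonometric identity — the product sin(3*q)*cos(4*q) converts to a sum of single-frequency sinusoids via the product-to-sum identity.


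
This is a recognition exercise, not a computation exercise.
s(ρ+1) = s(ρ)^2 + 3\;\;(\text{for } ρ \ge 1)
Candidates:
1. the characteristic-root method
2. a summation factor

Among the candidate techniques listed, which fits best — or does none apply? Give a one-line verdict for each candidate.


Method: no special technique — nonlinear feedback in the recursion rules out every root- or factor-based technique.
- the characteristic-root method — the recursion is nonlinear in the sequence values, so no linear-modes ansatz applies.
- a summation factor — the recursion is nonlinear — outside the first-order linear family a summation factor addresses.


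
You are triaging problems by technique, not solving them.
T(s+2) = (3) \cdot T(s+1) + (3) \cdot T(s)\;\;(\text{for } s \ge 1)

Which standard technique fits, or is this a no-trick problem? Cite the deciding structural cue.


Method: the characteristic-root method — fixed numeric weights on consecutive terms and no forcing term added: the root method in its home territory.


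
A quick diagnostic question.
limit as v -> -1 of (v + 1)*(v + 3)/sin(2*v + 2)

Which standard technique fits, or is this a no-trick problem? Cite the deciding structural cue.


Best approach: l'Hôpital's rule (0/0) — substituting -1 gives 0 over 0; differentiate top and bottom once and re-evaluate. A first-order expansion at the point is an equally standard path; the rule packages it.


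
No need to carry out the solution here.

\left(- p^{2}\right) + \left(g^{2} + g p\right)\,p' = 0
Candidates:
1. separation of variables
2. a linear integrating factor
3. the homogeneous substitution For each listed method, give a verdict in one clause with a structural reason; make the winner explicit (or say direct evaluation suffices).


Diagnosis: the homogeneous substitution — the slope's numerator and denominator have matching total degree, so it depends only on p/g and the ratio substitution collapses it. Suitably rearranged — at times with the variables' roles exchanged — this doubles as a Bernoulli equation; the homogeneous reading needs no such setup.
- separation of variables — the two dependences are entangled, not a clean product of one-variable pieces.
- a linear integrating factor: the unknown enters nonlinearly (through a power, a denominator, or a transcendental function), which the linear integrating-factor recipe cannot absorb as-is — any repair would come from a preliminary substitution, not the factor.
- the homogeneous substitution — applies; the problem has the shape this method handles.


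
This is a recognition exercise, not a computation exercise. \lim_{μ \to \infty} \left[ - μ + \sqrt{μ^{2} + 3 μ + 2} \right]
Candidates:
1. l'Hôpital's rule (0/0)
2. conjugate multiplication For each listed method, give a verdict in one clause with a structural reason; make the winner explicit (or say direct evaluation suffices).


Verdict: conjugate multiplication — infinity minus infinity with a radical in play — multiply by the conjugate so the divergences of \sqrt{μ^{2} + 3 μ + 2} and μ annihilate.
- l'Hôpital's rule (0/0): the expression is a difference driving to ∞ − ∞, not a 0/0 quotient — there is no ratio for the rule to differentiate.
- conjugate multiplication — applicable, and directly so.


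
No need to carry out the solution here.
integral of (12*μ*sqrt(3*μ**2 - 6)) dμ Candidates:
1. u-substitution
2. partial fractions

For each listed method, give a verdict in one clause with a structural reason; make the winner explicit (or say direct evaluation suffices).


Diagnosis: u-substitution — everything non-trivial happens through the inner expression 3*μ**2 - 6, and its derivative accounts for the remaining factor up to a constant, so set u = 3*μ**2 - 6.
- u-substitution — yes — fits the structure here.
- partial fractions: the expression is not a ratio of polynomials that decomposes further.


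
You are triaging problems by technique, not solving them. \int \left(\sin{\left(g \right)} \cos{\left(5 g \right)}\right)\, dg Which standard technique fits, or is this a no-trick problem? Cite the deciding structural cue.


Technique: a trigonometric identity — distinct frequencies under one product (\sin{\left(g \right)} \cos{\left(5 g \right)}): the product-to-sum identity is the systematic route to an integrable form.


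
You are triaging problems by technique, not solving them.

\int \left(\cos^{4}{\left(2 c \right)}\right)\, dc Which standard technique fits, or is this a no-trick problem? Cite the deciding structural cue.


Technique: a trigonometric identity — the even exponent on \cos^{4}{\left(2 c \right)} signals one move: rewrite via cos of the doubled angle.


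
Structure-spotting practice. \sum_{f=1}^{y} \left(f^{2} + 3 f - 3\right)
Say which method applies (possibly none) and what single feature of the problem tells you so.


Diagnosis: no special technique — no ratio, no shift structure, no binomial pattern: sum the constant-multiple powers of f with known formulas.


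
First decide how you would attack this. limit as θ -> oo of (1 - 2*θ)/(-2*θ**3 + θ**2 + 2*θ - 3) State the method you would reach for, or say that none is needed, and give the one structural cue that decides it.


Best approach: dominant-term comparison — divide by the highest power of θ present: lower-order terms vanish and the dominant ratio remains. As a single quotient, the ∞/∞ shape would yield to repeated differentiation as well — the growth comparison gets there in one look.


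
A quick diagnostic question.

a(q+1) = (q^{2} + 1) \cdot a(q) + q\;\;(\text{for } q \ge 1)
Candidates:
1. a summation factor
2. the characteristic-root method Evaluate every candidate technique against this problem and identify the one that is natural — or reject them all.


Verdict: a summation factor — one-term recursion with variable weight q^{2} + 1 is solved by product normalization, not by root-finding.
- a summation factor: yes, a natural case for it.
- the characteristic-root method — the coefficients vary with the index, breaking the constant-coefficient structure the method needs.


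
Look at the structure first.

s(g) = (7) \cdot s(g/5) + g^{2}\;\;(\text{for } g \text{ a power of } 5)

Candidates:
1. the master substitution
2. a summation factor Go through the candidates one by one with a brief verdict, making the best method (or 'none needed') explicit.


Technique: the master substitution — the argument contracts 5-fold per step: reindex g exponentially and solve the linear recurrence in the new index.
- the master substitution — applicable, and directly so.
- a summation factor — a divided-index call is outside the fixed-shift first-order family a summation factor normalizes.


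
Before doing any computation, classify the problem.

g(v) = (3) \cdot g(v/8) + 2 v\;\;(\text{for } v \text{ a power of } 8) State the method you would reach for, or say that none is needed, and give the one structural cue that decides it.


Technique: the master substitution — treat m = log base 8 of v as the new clock: one recursion step advances m by one while v scales by 8.


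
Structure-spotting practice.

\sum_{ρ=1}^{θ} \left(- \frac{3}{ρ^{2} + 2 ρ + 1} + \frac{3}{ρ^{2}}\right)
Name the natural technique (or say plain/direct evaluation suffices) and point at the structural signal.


Verdict: telescoping — the generic term is a one-step difference of \frac{3}{ρ^{2}}, so partial sums shortcut to endpoint evaluation.


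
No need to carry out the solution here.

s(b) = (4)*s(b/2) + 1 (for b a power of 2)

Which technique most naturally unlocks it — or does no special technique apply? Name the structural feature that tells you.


Technique: the master substitution — the argument b/2 divides the index by 2; the standard b = 2^m substitution converts it to a constant-shift recurrence.


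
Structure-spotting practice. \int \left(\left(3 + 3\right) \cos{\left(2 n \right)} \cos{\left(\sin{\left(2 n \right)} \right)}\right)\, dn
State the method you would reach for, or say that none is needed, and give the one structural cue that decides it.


Verdict: u-substitution — collected, the integrand has one factor that is, up to a constant, the derivative of an inner expression the rest depends on — substitute for that inner expression.


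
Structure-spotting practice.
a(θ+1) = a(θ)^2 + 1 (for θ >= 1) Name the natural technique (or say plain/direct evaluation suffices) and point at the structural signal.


Verdict: no special technique — the update rule curves (it is not linear in the unknown sequence), so no superposition-based closed form attaches — iterate or study it directly.


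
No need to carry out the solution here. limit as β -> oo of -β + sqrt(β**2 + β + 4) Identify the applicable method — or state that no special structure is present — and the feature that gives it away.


Technique: conjugate multiplication — the ∞ − ∞ radical form is the exact trigger for the conjugate maneuver.


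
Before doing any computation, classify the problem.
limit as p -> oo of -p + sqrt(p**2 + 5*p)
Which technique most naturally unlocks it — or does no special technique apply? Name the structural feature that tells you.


Best approach: conjugate multiplication — infinity minus infinity with a radical in play — multiply by the conjugate so the divergences of sqrt(p**2 + 5*p) and p annihilate.


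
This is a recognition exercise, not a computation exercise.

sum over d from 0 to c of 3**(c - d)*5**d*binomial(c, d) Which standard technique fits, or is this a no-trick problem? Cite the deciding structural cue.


Technique: the binomial theorem — the summand is term d of a binomial expansion in 5 and 3; the whole sum is a single power.


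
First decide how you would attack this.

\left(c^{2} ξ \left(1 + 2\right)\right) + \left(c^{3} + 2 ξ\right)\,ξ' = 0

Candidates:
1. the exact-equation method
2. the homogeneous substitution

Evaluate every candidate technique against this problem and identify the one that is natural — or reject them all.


Verdict: the exact-equation method — equality of cross partials is the green light — assemble the potential function term by term.
- the exact-equation method: applicable, and directly so.
- the homogeneous substitution — the ratio substitution does not collapse this equation.


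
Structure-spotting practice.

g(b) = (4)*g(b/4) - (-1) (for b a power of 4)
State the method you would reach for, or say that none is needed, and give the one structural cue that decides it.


Verdict: the master substitution — treat m = log base 4 of b as the new clock: one recursion step advances m by one while b scales by 4.


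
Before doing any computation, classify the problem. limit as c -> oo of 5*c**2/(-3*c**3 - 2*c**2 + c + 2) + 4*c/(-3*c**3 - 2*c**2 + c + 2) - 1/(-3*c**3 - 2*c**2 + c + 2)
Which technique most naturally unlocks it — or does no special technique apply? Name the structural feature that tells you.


Technique: dominant-term comparison — growth-rate triage: the leading powers of c decide the limit, everything else is noise. l'Hôpital's at-infinity variant applies to the expression viewed as a single quotient; the leading-term comparison is the direct route.


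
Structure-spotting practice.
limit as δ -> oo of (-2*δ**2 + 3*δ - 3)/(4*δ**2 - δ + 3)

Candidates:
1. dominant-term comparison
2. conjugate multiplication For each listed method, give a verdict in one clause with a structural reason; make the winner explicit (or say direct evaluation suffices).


Best approach: dominant-term comparison — growth-rate triage: the leading powers of δ decide the limit, everything else is noise.
- dominant-term comparison: yes — fits the structure here.
- conjugate multiplication — no difference of divergent radicals appears, so rationalizing has nothing to cancel.


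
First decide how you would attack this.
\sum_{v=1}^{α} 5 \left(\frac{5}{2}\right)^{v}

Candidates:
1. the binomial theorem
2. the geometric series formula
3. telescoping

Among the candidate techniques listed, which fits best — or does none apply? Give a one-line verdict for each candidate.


Method: the geometric series formula — the ratio of consecutive terms is the constant \frac{5}{2}, independent of the index — a geometric sum.
- the binomial theorem — no binomial coefficients pair up with complementary powers here.
- the geometric series formula — applicable, and directly so.
- telescoping: the summand is not presented as a shifted difference — a telescoping rewrite may exist, but the displayed structure does not offer one.


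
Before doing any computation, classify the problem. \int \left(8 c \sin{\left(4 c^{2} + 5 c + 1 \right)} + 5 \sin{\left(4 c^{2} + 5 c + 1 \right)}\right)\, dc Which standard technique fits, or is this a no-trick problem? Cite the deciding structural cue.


Verdict: u-substitution — collected, the integrand has one factor that is, up to a constant, the derivative of an inner expression the rest depends on — substitute for that inner expression.


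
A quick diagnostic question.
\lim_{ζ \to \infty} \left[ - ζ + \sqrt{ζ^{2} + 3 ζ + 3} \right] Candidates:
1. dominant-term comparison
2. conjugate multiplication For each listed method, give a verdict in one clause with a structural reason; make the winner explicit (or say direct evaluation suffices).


Best approach: conjugate multiplication — this difference gives up after one conjugate multiplication — the radical structure cancels against its conjugate.
- dominant-term comparison — leading-power comparison does not apply to this form.
- conjugate multiplication — yes, a natural case for it.


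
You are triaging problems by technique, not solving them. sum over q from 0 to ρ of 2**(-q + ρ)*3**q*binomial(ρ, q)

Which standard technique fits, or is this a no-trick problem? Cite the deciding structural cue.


Method: the binomial theorem — the summand is term q of a binomial expansion in 3 and 2; the whole sum is a single power.


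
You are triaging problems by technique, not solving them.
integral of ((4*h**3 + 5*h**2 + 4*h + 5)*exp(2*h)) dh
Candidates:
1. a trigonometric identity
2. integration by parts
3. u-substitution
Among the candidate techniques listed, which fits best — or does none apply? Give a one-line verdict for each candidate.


Verdict: integration by parts — 4*h**3 + 5*h**2 + 4*h + 5 dies after finitely many derivatives while exp(2*h) cycles under integration — the tabular/parts setup.
- a trigonometric identity — no sine or cosine appears, so there is nothing for a trigonometric identity to act on.
- integration by parts: yes — fits the structure here.
- u-substitution: no subexpression of the integrand pairs with its own derivative as a factor — individual terms may offer their own substitutions, but any change of variable covering the whole integral would have to be constructed from outside the expression.


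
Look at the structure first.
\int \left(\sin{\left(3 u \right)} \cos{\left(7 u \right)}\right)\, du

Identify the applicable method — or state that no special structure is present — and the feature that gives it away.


Diagnosis: a trigonometric identity — the product \sin{\left(3 u \right)} \cos{\left(7 u \right)} converts to a sum of single-frequency sinusoids via the product-to-sum identity.


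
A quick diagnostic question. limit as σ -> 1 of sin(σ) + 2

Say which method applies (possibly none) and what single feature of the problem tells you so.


Technique: no special technique — nothing blocks direct substitution at 1: plug in and finish.


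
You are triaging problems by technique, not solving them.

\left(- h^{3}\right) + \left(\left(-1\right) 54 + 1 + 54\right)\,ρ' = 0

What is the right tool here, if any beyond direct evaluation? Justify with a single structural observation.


Method: no special technique — with ρ absent the equation is not coupled at all: direct integration in h.


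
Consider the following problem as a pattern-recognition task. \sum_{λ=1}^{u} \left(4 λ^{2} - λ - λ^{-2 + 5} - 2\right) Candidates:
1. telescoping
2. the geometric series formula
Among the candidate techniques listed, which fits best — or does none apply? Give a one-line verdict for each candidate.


Method: no special technique — the sum is polynomial through and through; closed forms for each power of λ finish it directly.
- telescoping — neither a shifted-difference shape nor integer-spaced poles are present.
- the geometric series formula: consecutive terms are not related by a fixed multiplier.


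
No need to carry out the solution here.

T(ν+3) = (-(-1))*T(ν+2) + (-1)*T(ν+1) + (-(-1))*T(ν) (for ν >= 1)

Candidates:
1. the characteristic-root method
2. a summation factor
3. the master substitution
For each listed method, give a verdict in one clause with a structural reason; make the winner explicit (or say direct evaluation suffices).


Diagnosis: the characteristic-root method — every coefficient is a fixed number and the forcing is zero — substitute r^ν and read off the root equation.
- the characteristic-root method: applies; the problem has the shape this method handles.
- a summation factor — a summation factor telescopes one-step recursions; this one carries higher-order memory.
- the master substitution: the recursive argument is a shift of the index, not a fixed fraction of it.


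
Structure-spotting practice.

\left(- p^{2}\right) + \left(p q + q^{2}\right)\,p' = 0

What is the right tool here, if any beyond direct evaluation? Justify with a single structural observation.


Diagnosis: the homogeneous substitution — the slope's numerator and denominator have matching total degree, so it depends only on p/q and the ratio substitution collapses it. With the right rearrangement (exchanging the roles of the variables where needed), this also fits a Bernoulli template; the homogeneous substitution reads the structure directly.


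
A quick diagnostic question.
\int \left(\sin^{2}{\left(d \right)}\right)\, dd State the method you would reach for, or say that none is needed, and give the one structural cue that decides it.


Verdict: a trigonometric identity — even powers like \sin^{2}{\left(d \right)} never integrate directly; the half-angle identity lowers the degree first.


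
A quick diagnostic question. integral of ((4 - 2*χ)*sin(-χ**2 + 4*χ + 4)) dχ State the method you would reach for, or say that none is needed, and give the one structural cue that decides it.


Method: u-substitution — collected, the integrand has one factor that is, up to a constant, the derivative of an inner expression the rest depends on — substitute for that inner expression.


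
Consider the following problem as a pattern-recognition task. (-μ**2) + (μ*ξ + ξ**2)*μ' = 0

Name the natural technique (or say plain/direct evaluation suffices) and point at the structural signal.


Best approach: the homogeneous substitution — the slope is degree-zero homogeneous: the ratio substitution v = μ/ξ collapses it. This can also be massaged into Bernoulli form (the roles of the variables may need exchanging); the homogeneous substitution avoids that setup.


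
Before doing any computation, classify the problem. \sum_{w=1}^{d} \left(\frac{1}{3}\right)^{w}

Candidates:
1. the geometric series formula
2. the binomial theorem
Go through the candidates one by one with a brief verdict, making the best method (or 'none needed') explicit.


Technique: the geometric series formula — the ratio of consecutive terms is the constant \frac{1}{3}, independent of the index — a geometric sum.
- the geometric series formula — yes, a natural case for it.
- the binomial theorem: the terms lack the binomial-coefficient-weighted complementary-power pattern of an expansion.


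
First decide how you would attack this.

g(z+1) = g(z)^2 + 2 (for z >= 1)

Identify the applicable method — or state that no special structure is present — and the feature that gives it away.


Technique: no special technique — each new value is a nonlinear function of earlier ones — scaling arguments and superposition both fail.


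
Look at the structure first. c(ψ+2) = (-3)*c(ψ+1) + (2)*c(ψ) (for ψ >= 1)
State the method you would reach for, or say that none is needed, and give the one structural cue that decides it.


Technique: the characteristic-root method — the recurrence is linear and homogeneous with constant coefficients, so the ansatz r^ψ turns it into a polynomial equation for r.


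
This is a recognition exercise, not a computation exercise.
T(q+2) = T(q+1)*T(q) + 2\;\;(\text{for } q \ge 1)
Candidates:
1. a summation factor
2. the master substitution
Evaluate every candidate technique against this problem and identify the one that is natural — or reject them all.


Verdict: no special technique — the recurrence is nonlinear in the sequence terms; no linear-recurrence method fits it as written — one iterates or studies it directly.
- a summation factor — no summation factor applies — the rule is not linear in the sequence values.
- the master substitution — this is shift-type recursion, outside the divide-and-conquer template.


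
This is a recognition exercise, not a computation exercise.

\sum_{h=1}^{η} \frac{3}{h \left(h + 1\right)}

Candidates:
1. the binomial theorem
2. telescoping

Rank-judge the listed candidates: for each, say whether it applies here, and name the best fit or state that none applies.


Method: telescoping — poles of \frac{3}{h \left(h + 1\right)} differ by an integer, the telltale of a telescoping partial-fraction sum.
- the binomial theorem: the terms lack the binomial-coefficient-weighted complementary-power pattern of an expansion.
- telescoping — yes — fits the structure here.


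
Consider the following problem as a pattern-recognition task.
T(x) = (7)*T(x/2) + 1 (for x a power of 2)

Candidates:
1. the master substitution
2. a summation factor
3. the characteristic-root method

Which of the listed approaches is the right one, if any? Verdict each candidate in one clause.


Method: the master substitution — the recursive call is at index x/2 rather than a shift, a divide-and-conquer shape — substituting x = 2^m linearizes it.
- the master substitution — yes — fits the structure here.
- a summation factor — the recursion divides its index rather than shifting it — there is no previous-term chain for a summation factor to telescope.
- the characteristic-root method — the recursion divides its index rather than shifting it — outside the constant-shift family the root method covers.


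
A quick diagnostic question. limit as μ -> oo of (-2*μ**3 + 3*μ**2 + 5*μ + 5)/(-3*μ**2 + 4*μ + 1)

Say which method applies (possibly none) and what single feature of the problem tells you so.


Verdict: dominant-term comparison — growth-rate triage: the leading powers of μ decide the limit, everything else is noise. l'Hôpital's at-infinity variant applies to the expression viewed as a single quotient; the leading-term comparison is the direct route.


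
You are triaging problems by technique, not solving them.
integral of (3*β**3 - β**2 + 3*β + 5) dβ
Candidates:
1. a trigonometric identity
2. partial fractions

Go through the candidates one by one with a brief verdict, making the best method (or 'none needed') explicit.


Technique: no special technique — the integrand is a sum of constant multiples of powers of β — integrate term by term.
- a trigonometric identity — there is no trigonometric structure at all — the integrand carries no sine or cosine to rewrite.
- partial fractions: the expression is not a ratio of polynomials that decomposes further.


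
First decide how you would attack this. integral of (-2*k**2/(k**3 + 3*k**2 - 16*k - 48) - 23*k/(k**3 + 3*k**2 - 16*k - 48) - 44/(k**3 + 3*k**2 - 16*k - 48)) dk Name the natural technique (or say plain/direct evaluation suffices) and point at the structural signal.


Method: partial fractions — break k**3 + 3*k**2 - 16*k - 48 into its roots and the integral splits into logarithm-sized bites.


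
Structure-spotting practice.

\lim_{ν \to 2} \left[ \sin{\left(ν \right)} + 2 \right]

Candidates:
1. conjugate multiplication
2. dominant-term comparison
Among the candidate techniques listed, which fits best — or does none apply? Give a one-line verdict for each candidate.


Method: no special technique — the function is continuous at 2; evaluation is itself the limit, no machinery required.
- conjugate multiplication: no divergent radical difference is present for a conjugate pair to cancel.
- dominant-term comparison: this limit is not decided by comparing polynomial growth at infinity.


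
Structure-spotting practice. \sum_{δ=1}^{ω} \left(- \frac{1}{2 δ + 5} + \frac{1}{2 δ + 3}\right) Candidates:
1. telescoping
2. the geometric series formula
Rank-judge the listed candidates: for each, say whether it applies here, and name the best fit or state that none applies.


Technique: telescoping — consecutive terms evaluate one function at adjacent indices (\frac{1}{2 δ + 3} is its current value): one term's tail is the next term's head, so the chain collapses.
- telescoping: yes, a natural case for it.
- the geometric series formula: the ratio of consecutive terms depends on the index.


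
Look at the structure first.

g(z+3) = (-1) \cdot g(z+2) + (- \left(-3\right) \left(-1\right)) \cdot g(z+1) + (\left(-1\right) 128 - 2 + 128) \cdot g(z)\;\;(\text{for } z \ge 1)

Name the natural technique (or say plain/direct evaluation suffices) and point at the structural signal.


Diagnosis: the characteristic-root method — linear, homogeneous, constant coefficients: solutions of the form r^z exist — find the roots of the characteristic polynomial.


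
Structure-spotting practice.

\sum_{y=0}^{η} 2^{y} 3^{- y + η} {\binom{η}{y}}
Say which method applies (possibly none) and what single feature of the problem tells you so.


Diagnosis: the binomial theorem — terms weighting {\binom{η}{y}} against matched powers of 2 and 3 reassemble into (2 + 3)^η by the binomial theorem.


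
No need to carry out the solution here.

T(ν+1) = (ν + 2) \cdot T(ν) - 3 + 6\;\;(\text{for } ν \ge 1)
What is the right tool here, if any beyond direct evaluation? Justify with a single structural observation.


Verdict: a summation factor — one step of memory with a weight ν + 2 that changes as the index grows — the summation-factor construction is built for this.


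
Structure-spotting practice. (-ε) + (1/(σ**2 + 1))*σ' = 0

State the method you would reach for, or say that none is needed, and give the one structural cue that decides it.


Best approach: separation of variables — a product of single-variable factors, ε and σ**2 + 1 — the textbook separable form. The cross-partial test also passes here (vacuously, each side single-variable); the potential-function route would work, separation is simply more immediate.


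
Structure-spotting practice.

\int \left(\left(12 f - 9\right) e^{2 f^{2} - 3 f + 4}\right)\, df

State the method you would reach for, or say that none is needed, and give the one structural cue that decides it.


Diagnosis: u-substitution — collected, the integrand has one factor that is, up to a constant, the derivative of an inner expression the rest depends on — substitute for that inner expression.


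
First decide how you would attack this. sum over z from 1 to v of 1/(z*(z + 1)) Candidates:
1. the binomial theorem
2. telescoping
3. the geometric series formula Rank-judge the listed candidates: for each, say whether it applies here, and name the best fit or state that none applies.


Diagnosis: telescoping — split 1/(z*(z + 1)) by partial fractions and the pieces are one function at shifted arguments — interior terms cancel.
- the binomial theorem — the summand does not match any term pattern of an expanded binomial power.
- telescoping — applies; the problem has the shape this method handles.
- the geometric series formula — dividing successive terms gives an index-dependent quantity, not a constant.


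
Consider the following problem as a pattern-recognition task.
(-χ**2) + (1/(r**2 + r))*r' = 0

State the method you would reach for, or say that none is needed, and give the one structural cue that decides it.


Best approach: separation of variables — all dependence on the two variables factors apart, the defining separable shape. A Bernoulli rewrite would carry it as the equation stands — separating the variables needs no rearrangement either.


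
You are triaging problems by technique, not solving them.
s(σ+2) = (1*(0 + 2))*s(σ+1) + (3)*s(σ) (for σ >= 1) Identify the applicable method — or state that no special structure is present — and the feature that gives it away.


Technique: the characteristic-root method — constant coefficients and linearity mean the ansatz r^σ reduces it to solving the characteristic polynomial.


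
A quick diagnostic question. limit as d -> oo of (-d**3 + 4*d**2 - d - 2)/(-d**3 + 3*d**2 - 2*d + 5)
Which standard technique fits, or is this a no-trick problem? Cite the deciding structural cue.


Diagnosis: dominant-term comparison — divide through by the highest power of d; every lower-order term dies and the dominant terms decide the limit. l'Hôpital's at-infinity variant applies to the expression viewed as a single quotient; the leading-term comparison is the direct route.


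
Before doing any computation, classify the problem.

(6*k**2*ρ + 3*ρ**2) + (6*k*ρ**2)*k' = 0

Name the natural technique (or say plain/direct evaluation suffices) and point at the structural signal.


Diagnosis: the exact-equation method — checking ∂/∂k of 6*k**2*ρ + 3*ρ**2 against ∂/∂ρ of 6*k*ρ**2: they match — the equation is exact as it stands.


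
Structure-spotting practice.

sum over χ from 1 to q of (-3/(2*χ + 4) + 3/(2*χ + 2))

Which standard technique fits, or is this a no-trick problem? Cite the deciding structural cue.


Technique: telescoping — write out three consecutive terms and watch the interior cancel: the advanced copy one term subtracts reappears as the very next term's leading piece, pair after pair.


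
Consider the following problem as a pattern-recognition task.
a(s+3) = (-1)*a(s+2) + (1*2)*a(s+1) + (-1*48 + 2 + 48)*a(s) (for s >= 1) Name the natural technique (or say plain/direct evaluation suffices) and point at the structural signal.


Diagnosis: the characteristic-root method — the recurrence treats every index alike (constant coefficients, no forcing) — precisely the regime where r^s trials close it.


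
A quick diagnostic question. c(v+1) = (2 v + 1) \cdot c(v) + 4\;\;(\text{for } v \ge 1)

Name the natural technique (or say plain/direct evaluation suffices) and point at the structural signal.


Best approach: a summation factor — with the index-dependent coefficient 2 v + 1, dividing by the cumulative product turns the left side into a pure difference.


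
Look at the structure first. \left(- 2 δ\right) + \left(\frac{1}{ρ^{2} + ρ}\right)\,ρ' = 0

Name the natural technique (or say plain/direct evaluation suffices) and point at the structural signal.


Technique: separation of variables — solved for the derivative, the right side splits multiplicatively into a function of each variable alone — divide and integrate each side. A Bernoulli substitution applies to this equation as given; separation takes the same equation in its displayed form.


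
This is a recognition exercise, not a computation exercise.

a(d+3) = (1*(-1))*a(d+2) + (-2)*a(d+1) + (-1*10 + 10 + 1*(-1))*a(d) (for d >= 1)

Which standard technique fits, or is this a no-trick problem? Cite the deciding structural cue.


Verdict: the characteristic-root method — no index-dependence in the weights and nothing inhomogeneous: classic characteristic-equation setup.


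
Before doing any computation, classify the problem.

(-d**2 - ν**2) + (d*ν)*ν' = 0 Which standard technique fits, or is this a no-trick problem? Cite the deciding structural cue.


Diagnosis: the homogeneous substitution — scaling d and ν together leaves the slope fixed — it depends only on ν/d, so substitute the ratio. A Bernoulli substitution is a fair alternative on this equation directly; the homogeneous reading takes it as given.


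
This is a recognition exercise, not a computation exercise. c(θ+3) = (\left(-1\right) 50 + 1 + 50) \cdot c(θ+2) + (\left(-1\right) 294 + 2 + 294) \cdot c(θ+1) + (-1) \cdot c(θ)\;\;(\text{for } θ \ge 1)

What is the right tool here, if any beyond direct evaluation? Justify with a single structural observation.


Verdict: the characteristic-root method — shift-invariance with fixed coefficients calls for exponential trials; the characteristic polynomial finds every r^θ.


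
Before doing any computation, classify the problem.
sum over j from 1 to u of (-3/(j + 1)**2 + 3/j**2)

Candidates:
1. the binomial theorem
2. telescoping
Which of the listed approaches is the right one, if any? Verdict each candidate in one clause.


Verdict: telescoping — each term adds 3/j**2 and subtracts the same expression advanced one index; that subtracted piece cancels against the next term's added copy — only the boundary terms survive.
- the binomial theorem: the terms lack the binomial-coefficient-weighted complementary-power pattern of an expansion.
- telescoping: applicable, and directly so.


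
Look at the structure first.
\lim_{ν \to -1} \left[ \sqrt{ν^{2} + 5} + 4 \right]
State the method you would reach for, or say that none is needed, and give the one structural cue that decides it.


Diagnosis: no special technique — no vanishing denominator and no indeterminate clash at the point — evaluation is immediate.


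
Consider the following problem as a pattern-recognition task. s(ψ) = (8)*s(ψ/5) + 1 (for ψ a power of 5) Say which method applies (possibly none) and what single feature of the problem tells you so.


Diagnosis: the master substitution — the argument ψ/5 divides the index by 5; the standard ψ = 5^m substitution converts it to a constant-shift recurrence.


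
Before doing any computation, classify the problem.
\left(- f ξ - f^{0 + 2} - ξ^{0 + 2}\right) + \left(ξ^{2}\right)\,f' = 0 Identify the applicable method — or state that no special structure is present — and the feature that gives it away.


Technique: the homogeneous substitution — the slope's numerator and denominator have matching total degree, so it depends only on f/ξ and the ratio substitution collapses it.


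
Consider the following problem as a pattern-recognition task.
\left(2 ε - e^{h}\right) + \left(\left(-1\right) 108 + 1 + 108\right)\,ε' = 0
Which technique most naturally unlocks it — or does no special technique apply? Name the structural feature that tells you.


Verdict: a linear integrating factor — the unknown enters only to the first power against a nonzero forcing term — the integrating-factor template applies directly.


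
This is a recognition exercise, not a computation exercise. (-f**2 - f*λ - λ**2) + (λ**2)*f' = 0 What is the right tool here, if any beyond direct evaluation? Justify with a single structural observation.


Diagnosis: the homogeneous substitution — the slope's numerator and denominator share total degree; set v = f/λ and the equation drops to separable form.


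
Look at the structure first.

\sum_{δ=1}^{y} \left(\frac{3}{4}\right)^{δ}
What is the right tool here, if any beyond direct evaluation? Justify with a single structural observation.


Best approach: the geometric series formula — each summand is the previous one scaled by \frac{3}{4}; that constant multiplier is itself the geometric structure.


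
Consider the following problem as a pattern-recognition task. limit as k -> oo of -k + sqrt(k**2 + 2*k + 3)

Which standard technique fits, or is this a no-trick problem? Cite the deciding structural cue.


Diagnosis: conjugate multiplication — divergence minus divergence hides a finite answer — expose it by pairing sqrt(k**2 + 2*k + 3) - k with its conjugate.


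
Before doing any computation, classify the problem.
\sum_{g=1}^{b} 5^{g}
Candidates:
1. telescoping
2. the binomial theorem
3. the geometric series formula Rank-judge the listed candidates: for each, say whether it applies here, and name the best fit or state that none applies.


Best approach: the geometric series formula — the ratio of consecutive terms is the constant 5, independent of the index — a geometric sum.
- telescoping: the summand is not presented as a shifted difference — a telescoping rewrite may exist, but the displayed structure does not offer one.
- the binomial theorem: no binomial coefficients pair up with complementary powers here.
- the geometric series formula: applies; the problem has the shape this method handles.


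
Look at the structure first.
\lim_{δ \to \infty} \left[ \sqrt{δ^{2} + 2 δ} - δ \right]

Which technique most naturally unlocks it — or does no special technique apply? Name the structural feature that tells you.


Best approach: conjugate multiplication — turning the difference into a conjugate-rationalized ratio makes the limit readable.


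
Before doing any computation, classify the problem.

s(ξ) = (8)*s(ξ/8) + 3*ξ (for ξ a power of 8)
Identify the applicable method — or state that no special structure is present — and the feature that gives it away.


Technique: the master substitution — the recursive call is at index ξ/8 rather than a shift, a divide-and-conquer shape — substituting ξ = 8^m linearizes it.


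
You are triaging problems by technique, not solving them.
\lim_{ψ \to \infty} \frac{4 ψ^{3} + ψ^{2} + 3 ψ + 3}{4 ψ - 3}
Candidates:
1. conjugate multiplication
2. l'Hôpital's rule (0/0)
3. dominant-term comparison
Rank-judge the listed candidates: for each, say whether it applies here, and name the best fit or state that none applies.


Method: dominant-term comparison — divide by the highest power of ψ present: lower-order terms vanish and the dominant ratio remains.
- conjugate multiplication — there are no radicals in tension whose conjugate would simplify matters.
- l'Hôpital's rule (0/0): viewed as a single quotient this runs to ∞/∞, not the 0/0 clash this candidate addresses; an at-infinity variant of the rule would resolve it, but comparing leading growth reads the answer without differentiating.
- dominant-term comparison: yes — fits the structure here.


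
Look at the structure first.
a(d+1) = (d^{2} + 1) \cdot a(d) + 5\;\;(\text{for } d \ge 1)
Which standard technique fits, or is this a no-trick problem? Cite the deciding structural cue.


Best approach: a summation factor — one-term recursion with variable weight d^{2} + 1 is solved by product normalization, not by root-finding.


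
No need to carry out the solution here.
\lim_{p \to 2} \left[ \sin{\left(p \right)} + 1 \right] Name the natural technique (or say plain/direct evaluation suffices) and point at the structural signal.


Technique: no special technique — no zero denominators, no indeterminate clash at 2 — substitute and read off the value.


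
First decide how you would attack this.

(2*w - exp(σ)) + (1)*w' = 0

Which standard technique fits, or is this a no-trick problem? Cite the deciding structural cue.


Best approach: a linear integrating factor — linear in the unknown with genuine forcing: multiply through by the exponential of the integrated coefficient and the left side closes into one derivative.
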